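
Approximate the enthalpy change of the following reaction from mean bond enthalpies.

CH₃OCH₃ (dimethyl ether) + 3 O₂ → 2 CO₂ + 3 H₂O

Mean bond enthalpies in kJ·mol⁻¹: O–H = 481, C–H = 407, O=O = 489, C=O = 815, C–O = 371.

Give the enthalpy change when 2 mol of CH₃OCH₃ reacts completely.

ΔH = −2990 kJ

Bonds broken (reactants):
  C–H: 6 × 407 = 2442
  C–O: 2 × 371 = 742
  O=O: 3 × 489 = 1467
  Σ(broken) = 4651 kJ
Bonds formed (products):
  C=O: 4 × 815 = 3260
  O–H: 6 × 481 = 2886
  Σ(formed) = 6146 kJ
ΔH = Σ(broken) − Σ(formed) = 4651 − 6146 = −1495 kJ
For 2× the reaction as written: 2 × (−1495) = −2990 kJ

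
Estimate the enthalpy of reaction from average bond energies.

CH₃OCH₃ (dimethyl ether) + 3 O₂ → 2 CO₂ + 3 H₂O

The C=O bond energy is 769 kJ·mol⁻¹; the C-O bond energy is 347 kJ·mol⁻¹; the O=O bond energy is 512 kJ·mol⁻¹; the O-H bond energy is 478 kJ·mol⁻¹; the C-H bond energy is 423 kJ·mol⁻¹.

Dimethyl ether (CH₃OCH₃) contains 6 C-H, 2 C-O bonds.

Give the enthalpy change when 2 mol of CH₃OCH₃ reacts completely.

Bonds broken (reactants):
  C-H: 6 × 423 = 2538
  C-O: 2 × 347 = 694
  O=O: 3 × 512 = 1536
  Σ(broken) = 4768 kJ
Bonds formed (products):
  C=O: 4 × 769 = 3076
  O-H: 6 × 478 = 2868
  Σ(formed) = 5944 kJ
ΔH = Σ(broken) − Σ(formed) = 4768 − 5944 = −1176 kJ
For 2× the reaction as written: 2 × (−1176) = −2352 kJ

ΔH = −2352 kJ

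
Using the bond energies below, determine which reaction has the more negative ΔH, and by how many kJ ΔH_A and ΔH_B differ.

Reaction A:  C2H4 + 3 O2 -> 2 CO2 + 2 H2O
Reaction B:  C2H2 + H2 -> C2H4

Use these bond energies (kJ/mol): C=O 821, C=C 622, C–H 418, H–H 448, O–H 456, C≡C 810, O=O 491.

Reaction A:
  Bonds broken (reactants):
    C–H: 4 × 418 = 1672
    C=C: 1 × 622 = 622
    O=O: 3 × 491 = 1473
    Σ(broken) = 3767 kJ
  Bonds formed (products):
    C=O: 4 × 821 = 3284
    O–H: 4 × 456 = 1824
    Σ(formed) = 5108 kJ
  ΔH_A = 3767 − 5108 = −1341 kJ
Reaction B:
  Bonds broken (reactants):
    C≡C: 1 × 810 = 810
    C–H: 2 × 418 = 836
    H–H: 1 × 448 = 448
    Σ(broken) = 2094 kJ
  Bonds formed (products):
    C–H: 4 × 418 = 1672
    C=C: 1 × 622 = 622
    Σ(formed) = 2294 kJ
  ΔH_B = 2094 − 2294 = −200 kJ
ΔH_A − ΔH_B = −1141 kJ, so reaction A has the more negative ΔH; |ΔH_A − ΔH_B| = 1141 kJ.

Reaction A, by 1141 kJ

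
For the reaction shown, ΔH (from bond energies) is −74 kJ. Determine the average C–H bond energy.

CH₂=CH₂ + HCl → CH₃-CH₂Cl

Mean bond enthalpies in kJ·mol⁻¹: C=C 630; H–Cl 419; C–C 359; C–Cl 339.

D(C–H) ≈ 425 kJ/mol

Let D be the C–H bond energy.
Σ(broken) = 4×D + 1×630 + 1×419 = 1049 + 4D
Σ(formed) = 1×359 + 1×339 + 5×D = 698 + 5D
ΔH = Σ(broken) − Σ(formed) = (1049 + 4D) − (698 + 5D) = +351 − D
Setting this equal to −74 kJ gives D = 425 kJ/mol.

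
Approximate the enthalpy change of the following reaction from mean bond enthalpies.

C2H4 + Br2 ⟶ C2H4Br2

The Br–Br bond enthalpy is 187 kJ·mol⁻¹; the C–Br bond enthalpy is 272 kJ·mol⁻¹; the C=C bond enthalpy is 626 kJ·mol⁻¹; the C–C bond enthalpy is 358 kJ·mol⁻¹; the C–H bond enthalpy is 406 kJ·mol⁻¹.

ΔH ≈ −89 kJ

Bonds broken (reactants):
  Br–Br: 1 × 187 = 187
  C–H: 4 × 406 = 1624
  C=C: 1 × 626 = 626
  Σ(broken) = 2437 kJ
Bonds formed (products):
  C–Br: 2 × 272 = 544
  C–C: 1 × 358 = 358
  C–H: 4 × 406 = 1624
  Σ(formed) = 2526 kJ
ΔH = Σ(broken) − Σ(formed) = 2437 − 2526 = −89 kJ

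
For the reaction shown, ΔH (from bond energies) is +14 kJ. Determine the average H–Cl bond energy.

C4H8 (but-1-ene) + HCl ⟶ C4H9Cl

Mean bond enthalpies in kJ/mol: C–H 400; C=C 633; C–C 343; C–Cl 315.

D(H–Cl) ≈ 439 kJ/mol

Let D be the H–Cl bond energy.
Σ(broken) = 2×343 + 8×400 + 1×633 + 1×D = 4519 + D
Σ(formed) = 3×343 + 1×315 + 9×400 = 4944
ΔH = Σ(broken) − Σ(formed) = (4519 + D) − (4944) = −425 + D
Setting this equal to +14 kJ gives D = 439 kJ/mol.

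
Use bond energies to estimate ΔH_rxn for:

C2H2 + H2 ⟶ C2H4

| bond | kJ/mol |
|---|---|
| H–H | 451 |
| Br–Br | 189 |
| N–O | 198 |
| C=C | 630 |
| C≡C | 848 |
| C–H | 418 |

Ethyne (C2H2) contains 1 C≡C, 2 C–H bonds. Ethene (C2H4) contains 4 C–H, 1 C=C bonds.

ΔH ≈ −167 kJ

Bonds broken (reactants):
  C≡C: 1 × 848 = 848
  C–H: 2 × 418 = 836
  H–H: 1 × 451 = 451
  Σ(broken) = 2135 kJ
Bonds formed (products):
  C–H: 4 × 418 = 1672
  C=C: 1 × 630 = 630
  Σ(formed) = 2302 kJ
ΔH = Σ(broken) − Σ(formed) = 2135 − 2302 = −167 kJ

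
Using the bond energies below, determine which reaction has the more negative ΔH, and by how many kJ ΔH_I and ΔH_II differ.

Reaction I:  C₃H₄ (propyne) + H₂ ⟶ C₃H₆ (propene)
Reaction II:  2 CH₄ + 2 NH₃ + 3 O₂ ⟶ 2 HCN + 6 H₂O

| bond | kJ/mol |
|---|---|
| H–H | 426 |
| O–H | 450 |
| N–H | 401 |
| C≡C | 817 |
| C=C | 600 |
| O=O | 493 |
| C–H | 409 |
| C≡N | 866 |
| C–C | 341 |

Reaction II, by 618 kJ

Reaction I:
  Bonds broken (reactants):
    C≡C: 1 × 817 = 817
    C–C: 1 × 341 = 341
    C–H: 4 × 409 = 1636
    H–H: 1 × 426 = 426
    Σ(broken) = 3220 kJ
  Bonds formed (products):
    C–C: 1 × 341 = 341
    C–H: 6 × 409 = 2454
    C=C: 1 × 600 = 600
    Σ(formed) = 3395 kJ
  ΔH_I = 3220 − 3395 = −175 kJ
Reaction II:
  Bonds broken (reactants):
    C–H: 8 × 409 = 3272
    N–H: 6 × 401 = 2406
    O=O: 3 × 493 = 1479
    Σ(broken) = 7157 kJ
  Bonds formed (products):
    C≡N: 2 × 866 = 1732
    C–H: 2 × 409 = 818
    O–H: 12 × 450 = 5400
    Σ(formed) = 7950 kJ
  ΔH_II = 7157 − 7950 = −793 kJ
ΔH_I − ΔH_II = +618 kJ, so reaction II has the more negative ΔH; |ΔH_I − ΔH_II| = 618 kJ.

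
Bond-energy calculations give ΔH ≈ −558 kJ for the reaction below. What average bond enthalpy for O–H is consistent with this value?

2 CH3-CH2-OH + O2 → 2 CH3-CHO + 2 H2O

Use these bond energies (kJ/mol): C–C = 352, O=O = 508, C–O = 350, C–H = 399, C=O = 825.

Let D be the O–H bond energy.
Σ(broken) = 2×352 + 10×399 + 2×350 + 2×D + 1×508 = 5902 + 2D
Σ(formed) = 2×352 + 8×399 + 2×825 + 4×D = 5546 + 4D
ΔH = Σ(broken) − Σ(formed) = (5902 + 2D) − (5546 + 4D) = +356 − 2D
Setting this equal to −558 kJ gives 2D = 914, so D = 457 kJ/mol.

D(O–H) ≈ 457 kJ/mol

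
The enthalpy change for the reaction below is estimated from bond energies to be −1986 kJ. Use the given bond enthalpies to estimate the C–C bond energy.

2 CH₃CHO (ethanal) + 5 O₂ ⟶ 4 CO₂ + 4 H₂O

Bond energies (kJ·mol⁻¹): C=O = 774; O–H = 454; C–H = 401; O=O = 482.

D(C–C) ≈ 336 kJ/mol

Let D be the C–C bond energy.
Σ(broken) = 2×D + 8×401 + 2×774 + 5×482 = 7166 + 2D
Σ(formed) = 8×774 + 8×454 = 9824
ΔH = Σ(broken) − Σ(formed) = (7166 + 2D) − (9824) = −2658 + 2D
Setting this equal to −1986 kJ gives 2D = 672, so D = 336 kJ/mol.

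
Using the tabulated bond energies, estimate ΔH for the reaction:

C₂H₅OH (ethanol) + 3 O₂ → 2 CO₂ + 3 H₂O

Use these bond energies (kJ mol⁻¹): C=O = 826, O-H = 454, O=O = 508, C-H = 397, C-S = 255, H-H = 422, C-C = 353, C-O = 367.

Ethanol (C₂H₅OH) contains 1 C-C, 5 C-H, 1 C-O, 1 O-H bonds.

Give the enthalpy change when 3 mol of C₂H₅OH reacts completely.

Bonds broken (reactants):
  C-C: 1 × 353 = 353
  C-H: 5 × 397 = 1985
  C-O: 1 × 367 = 367
  O-H: 1 × 454 = 454
  O=O: 3 × 508 = 1524
  Σ(broken) = 4683 kJ
Bonds formed (products):
  C=O: 4 × 826 = 3304
  O-H: 6 × 454 = 2724
  Σ(formed) = 6028 kJ
ΔH = Σ(broken) − Σ(formed) = 4683 − 6028 = −1345 kJ
For 3× the reaction as written: 3 × (−1345) = −4035 kJ

ΔH = −4035 kJ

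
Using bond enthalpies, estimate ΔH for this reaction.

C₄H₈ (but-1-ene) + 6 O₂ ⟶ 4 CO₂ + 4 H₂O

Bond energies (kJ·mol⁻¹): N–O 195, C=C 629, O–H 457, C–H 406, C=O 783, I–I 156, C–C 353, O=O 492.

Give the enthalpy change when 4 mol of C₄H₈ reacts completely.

ΔH = −9540 kJ

Bonds broken (reactants):
  C–C: 2 × 353 = 706
  C–H: 8 × 406 = 3248
  C=C: 1 × 629 = 629
  O=O: 6 × 492 = 2952
  Σ(broken) = 7535 kJ
Bonds formed (products):
  C=O: 8 × 783 = 6264
  O–H: 8 × 457 = 3656
  Σ(formed) = 9920 kJ
ΔH = Σ(broken) − Σ(formed) = 7535 − 9920 = −2385 kJ
For 4× the reaction as written: 4 × (−2385) = −9540 kJ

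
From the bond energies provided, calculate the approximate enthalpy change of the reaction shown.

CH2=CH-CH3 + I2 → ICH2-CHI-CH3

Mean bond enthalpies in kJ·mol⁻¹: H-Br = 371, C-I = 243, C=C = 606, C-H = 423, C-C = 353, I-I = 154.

Bonds broken (reactants):
  C-C: 1 × 353 = 353
  C-H: 6 × 423 = 2538
  C=C: 1 × 606 = 606
  I-I: 1 × 154 = 154
  Σ(broken) = 3651 kJ
Bonds formed (products):
  C-C: 2 × 353 = 706
  C-H: 6 × 423 = 2538
  C-I: 2 × 243 = 486
  Σ(formed) = 3730 kJ
ΔH = Σ(broken) − Σ(formed) = 3651 − 3730 = −79 kJ

ΔH ≈ −79 kJ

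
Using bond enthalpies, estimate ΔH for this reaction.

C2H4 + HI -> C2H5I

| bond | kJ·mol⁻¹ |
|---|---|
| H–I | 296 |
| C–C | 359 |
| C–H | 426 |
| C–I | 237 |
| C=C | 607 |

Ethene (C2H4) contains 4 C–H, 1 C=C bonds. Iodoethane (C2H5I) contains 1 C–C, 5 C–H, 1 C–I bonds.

Bonds broken (reactants):
  C–H: 4 × 426 = 1704
  C=C: 1 × 607 = 607
  H–I: 1 × 296 = 296
  Σ(broken) = 2607 kJ
Bonds formed (products):
  C–C: 1 × 359 = 359
  C–H: 5 × 426 = 2130
  C–I: 1 × 237 = 237
  Σ(formed) = 2726 kJ
ΔH = Σ(broken) − Σ(formed) = 2607 − 2726 = −119 kJ

ΔH ≈ −119 kJ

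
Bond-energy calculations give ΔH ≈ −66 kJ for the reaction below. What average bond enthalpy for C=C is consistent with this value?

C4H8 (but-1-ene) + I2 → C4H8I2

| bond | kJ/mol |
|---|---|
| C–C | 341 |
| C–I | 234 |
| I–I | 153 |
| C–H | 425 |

D(C=C) ≈ 590 kJ/mol

Let D be the C=C bond energy.
Σ(broken) = 2×341 + 8×425 + 1×D + 1×153 = 4235 + D
Σ(formed) = 3×341 + 8×425 + 2×234 = 4891
ΔH = Σ(broken) − Σ(formed) = (4235 + D) − (4891) = −656 + D
Setting this equal to −66 kJ gives D = 590 kJ/mol.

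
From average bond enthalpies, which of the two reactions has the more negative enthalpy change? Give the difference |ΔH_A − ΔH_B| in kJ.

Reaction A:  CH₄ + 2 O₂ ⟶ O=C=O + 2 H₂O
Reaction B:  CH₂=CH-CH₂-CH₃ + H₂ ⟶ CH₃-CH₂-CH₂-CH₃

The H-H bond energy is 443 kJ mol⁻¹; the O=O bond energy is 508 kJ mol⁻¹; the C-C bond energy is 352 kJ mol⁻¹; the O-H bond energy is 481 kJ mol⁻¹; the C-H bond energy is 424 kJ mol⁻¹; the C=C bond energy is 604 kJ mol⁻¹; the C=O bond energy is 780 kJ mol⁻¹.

Reaction A:
  Bonds broken (reactants):
    C-H: 4 × 424 = 1696
    O=O: 2 × 508 = 1016
    Σ(broken) = 2712 kJ
  Bonds formed (products):
    C=O: 2 × 780 = 1560
    O-H: 4 × 481 = 1924
    Σ(formed) = 3484 kJ
  ΔH_A = 2712 − 3484 = −772 kJ
Reaction B:
  Bonds broken (reactants):
    C-C: 2 × 352 = 704
    C-H: 8 × 424 = 3392
    C=C: 1 × 604 = 604
    H-H: 1 × 443 = 443
    Σ(broken) = 5143 kJ
  Bonds formed (products):
    C-C: 3 × 352 = 1056
    C-H: 10 × 424 = 4240
    Σ(formed) = 5296 kJ
  ΔH_B = 5143 − 5296 = −153 kJ
ΔH_A − ΔH_B = −619 kJ, so reaction A has the more negative ΔH; |ΔH_A − ΔH_B| = 619 kJ.

Reaction A, by 619 kJ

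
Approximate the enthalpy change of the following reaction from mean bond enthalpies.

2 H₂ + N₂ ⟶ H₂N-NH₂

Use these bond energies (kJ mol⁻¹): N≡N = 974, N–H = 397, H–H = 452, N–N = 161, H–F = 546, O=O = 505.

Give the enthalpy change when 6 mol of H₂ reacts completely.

Bonds broken (reactants):
  H–H: 2 × 452 = 904
  N≡N: 1 × 974 = 974
  Σ(broken) = 1878 kJ
Bonds formed (products):
  N–H: 4 × 397 = 1588
  N–N: 1 × 161 = 161
  Σ(formed) = 1749 kJ
ΔH = Σ(broken) − Σ(formed) = 1878 − 1749 = +129 kJ
For 3× the reaction as written: 3 × (+129) = +387 kJ

ΔH = +387 kJ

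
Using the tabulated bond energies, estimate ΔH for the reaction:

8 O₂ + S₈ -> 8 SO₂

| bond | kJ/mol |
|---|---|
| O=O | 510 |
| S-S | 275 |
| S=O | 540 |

ΔH ≈ −2360 kJ

Bonds broken (reactants):
  O=O: 8 × 510 = 4080
  S-S: 8 × 275 = 2200
  Σ(broken) = 6280 kJ
Bonds formed (products):
  S=O: 16 × 540 = 8640
  Σ(formed) = 8640 kJ
ΔH = Σ(broken) − Σ(formed) = 6280 − 8640 = −2360 kJ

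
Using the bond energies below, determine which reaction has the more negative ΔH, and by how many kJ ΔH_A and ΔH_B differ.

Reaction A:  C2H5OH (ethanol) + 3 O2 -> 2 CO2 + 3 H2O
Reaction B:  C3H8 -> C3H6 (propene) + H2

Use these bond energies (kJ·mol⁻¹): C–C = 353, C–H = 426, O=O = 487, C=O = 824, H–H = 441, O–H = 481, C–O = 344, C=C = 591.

Reaction A, by 1586 kJ

Reaction A:
  Bonds broken (reactants):
    C–C: 1 × 353 = 353
    C–H: 5 × 426 = 2130
    C–O: 1 × 344 = 344
    O–H: 1 × 481 = 481
    O=O: 3 × 487 = 1461
    Σ(broken) = 4769 kJ
  Bonds formed (products):
    C=O: 4 × 824 = 3296
    O–H: 6 × 481 = 2886
    Σ(formed) = 6182 kJ
  ΔH_A = 4769 − 6182 = −1413 kJ
Reaction B:
  Bonds broken (reactants):
    C–C: 2 × 353 = 706
    C–H: 8 × 426 = 3408
    Σ(broken) = 4114 kJ
  Bonds formed (products):
    C–C: 1 × 353 = 353
    C–H: 6 × 426 = 2556
    C=C: 1 × 591 = 591
    H–H: 1 × 441 = 441
    Σ(formed) = 3941 kJ
  ΔH_B = 4114 − 3941 = +173 kJ
ΔH_A − ΔH_B = −1586 kJ, so reaction A has the more negative ΔH; |ΔH_A − ΔH_B| = 1586 kJ.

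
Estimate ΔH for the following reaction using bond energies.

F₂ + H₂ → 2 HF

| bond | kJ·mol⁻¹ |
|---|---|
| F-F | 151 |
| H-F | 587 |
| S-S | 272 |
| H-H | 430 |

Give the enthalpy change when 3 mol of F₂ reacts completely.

Bonds broken (reactants):
  F-F: 1 × 151 = 151
  H-H: 1 × 430 = 430
  Σ(broken) = 581 kJ
Bonds formed (products):
  H-F: 2 × 587 = 1174
  Σ(formed) = 1174 kJ
ΔH = Σ(broken) − Σ(formed) = 581 − 1174 = −593 kJ
For 3× the reaction as written: 3 × (−593) = −1779 kJ

ΔH = −1779 kJ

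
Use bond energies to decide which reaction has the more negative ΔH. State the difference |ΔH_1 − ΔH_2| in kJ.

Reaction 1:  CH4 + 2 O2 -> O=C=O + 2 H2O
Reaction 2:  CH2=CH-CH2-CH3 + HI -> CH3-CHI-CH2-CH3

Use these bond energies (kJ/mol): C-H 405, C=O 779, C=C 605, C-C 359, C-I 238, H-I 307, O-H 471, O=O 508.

Reaction 1:
  Bonds broken (reactants):
    C-H: 4 × 405 = 1620
    O=O: 2 × 508 = 1016
    Σ(broken) = 2636 kJ
  Bonds formed (products):
    C=O: 2 × 779 = 1558
    O-H: 4 × 471 = 1884
    Σ(formed) = 3442 kJ
  ΔH_1 = 2636 − 3442 = −806 kJ
Reaction 2:
  Bonds broken (reactants):
    C-C: 2 × 359 = 718
    C-H: 8 × 405 = 3240
    C=C: 1 × 605 = 605
    H-I: 1 × 307 = 307
    Σ(broken) = 4870 kJ
  Bonds formed (products):
    C-C: 3 × 359 = 1077
    C-H: 9 × 405 = 3645
    C-I: 1 × 238 = 238
    Σ(formed) = 4960 kJ
  ΔH_2 = 4870 − 4960 = −90 kJ
ΔH_1 − ΔH_2 = −716 kJ, so reaction 1 has the more negative ΔH; |ΔH_1 − ΔH_2| = 716 kJ.

Reaction 1, by 716 kJ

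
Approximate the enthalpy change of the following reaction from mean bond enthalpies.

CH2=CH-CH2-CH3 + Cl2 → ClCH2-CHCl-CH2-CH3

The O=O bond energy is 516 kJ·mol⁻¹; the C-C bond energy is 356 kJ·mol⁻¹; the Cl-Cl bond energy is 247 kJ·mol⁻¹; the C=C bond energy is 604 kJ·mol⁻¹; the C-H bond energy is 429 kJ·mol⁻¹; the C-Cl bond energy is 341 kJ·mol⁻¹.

Bonds broken (reactants):
  C-C: 2 × 356 = 712
  C-H: 8 × 429 = 3432
  C=C: 1 × 604 = 604
  Cl-Cl: 1 × 247 = 247
  Σ(broken) = 4995 kJ
Bonds formed (products):
  C-C: 3 × 356 = 1068
  C-Cl: 2 × 341 = 682
  C-H: 8 × 429 = 3432
  Σ(formed) = 5182 kJ
ΔH = Σ(broken) − Σ(formed) = 4995 − 5182 = −187 kJ

ΔH ≈ −187 kJ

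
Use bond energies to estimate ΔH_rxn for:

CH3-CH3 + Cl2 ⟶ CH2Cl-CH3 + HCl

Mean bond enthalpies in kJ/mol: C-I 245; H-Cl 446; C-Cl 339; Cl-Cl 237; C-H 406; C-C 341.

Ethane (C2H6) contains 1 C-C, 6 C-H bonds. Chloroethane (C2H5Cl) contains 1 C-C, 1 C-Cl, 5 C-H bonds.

Bonds broken (reactants):
  C-C: 1 × 341 = 341
  C-H: 6 × 406 = 2436
  Cl-Cl: 1 × 237 = 237
  Σ(broken) = 3014 kJ
Bonds formed (products):
  C-C: 1 × 341 = 341
  C-Cl: 1 × 339 = 339
  C-H: 5 × 406 = 2030
  H-Cl: 1 × 446 = 446
  Σ(formed) = 3156 kJ
ΔH = Σ(broken) − Σ(formed) = 3014 − 3156 = −142 kJ

ΔH ≈ −142 kJ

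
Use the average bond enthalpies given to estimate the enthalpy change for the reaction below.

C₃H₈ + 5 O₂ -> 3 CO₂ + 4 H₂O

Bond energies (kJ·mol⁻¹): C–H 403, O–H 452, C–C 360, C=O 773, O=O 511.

Bonds broken (reactants):
  C–C: 2 × 360 = 720
  C–H: 8 × 403 = 3224
  O=O: 5 × 511 = 2555
  Σ(broken) = 6499 kJ
Bonds formed (products):
  C=O: 6 × 773 = 4638
  O–H: 8 × 452 = 3616
  Σ(formed) = 8254 kJ
ΔH = Σ(broken) − Σ(formed) = 6499 − 8254 = −1755 kJ

ΔH ≈ −1755 kJ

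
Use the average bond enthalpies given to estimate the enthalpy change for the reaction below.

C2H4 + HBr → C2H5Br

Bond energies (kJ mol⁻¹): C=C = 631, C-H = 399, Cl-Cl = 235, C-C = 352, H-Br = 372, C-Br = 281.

Bonds broken (reactants):
  C-H: 4 × 399 = 1596
  C=C: 1 × 631 = 631
  H-Br: 1 × 372 = 372
  Σ(broken) = 2599 kJ
Bonds formed (products):
  C-Br: 1 × 281 = 281
  C-C: 1 × 352 = 352
  C-H: 5 × 399 = 1995
  Σ(formed) = 2628 kJ
ΔH = Σ(broken) − Σ(formed) = 2599 − 2628 = −29 kJ

ΔH ≈ −29 kJ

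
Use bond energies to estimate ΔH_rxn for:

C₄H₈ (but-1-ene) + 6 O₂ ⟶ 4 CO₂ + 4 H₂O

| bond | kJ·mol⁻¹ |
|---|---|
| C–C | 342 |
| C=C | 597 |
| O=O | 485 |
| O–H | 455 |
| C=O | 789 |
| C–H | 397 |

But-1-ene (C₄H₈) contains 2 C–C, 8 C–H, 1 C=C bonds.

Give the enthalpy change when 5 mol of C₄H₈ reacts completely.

Bonds broken (reactants):
  C–C: 2 × 342 = 684
  C–H: 8 × 397 = 3176
  C=C: 1 × 597 = 597
  O=O: 6 × 485 = 2910
  Σ(broken) = 7367 kJ
Bonds formed (products):
  C=O: 8 × 789 = 6312
  O–H: 8 × 455 = 3640
  Σ(formed) = 9952 kJ
ΔH = Σ(broken) − Σ(formed) = 7367 − 9952 = −2585 kJ
For 5× the reaction as written: 5 × (−2585) = −12925 kJ

ΔH = −12925 kJ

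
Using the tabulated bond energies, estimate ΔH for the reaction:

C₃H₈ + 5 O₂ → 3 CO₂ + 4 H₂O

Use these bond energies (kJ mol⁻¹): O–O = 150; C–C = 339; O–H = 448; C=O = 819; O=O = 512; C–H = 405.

ΔH ≈ −2020 kJ

Bonds broken (reactants):
  C–C: 2 × 339 = 678
  C–H: 8 × 405 = 3240
  O=O: 5 × 512 = 2560
  Σ(broken) = 6478 kJ
Bonds formed (products):
  C=O: 6 × 819 = 4914
  O–H: 8 × 448 = 3584
  Σ(formed) = 8498 kJ
ΔH = Σ(broken) − Σ(formed) = 6478 − 8498 = −2020 kJ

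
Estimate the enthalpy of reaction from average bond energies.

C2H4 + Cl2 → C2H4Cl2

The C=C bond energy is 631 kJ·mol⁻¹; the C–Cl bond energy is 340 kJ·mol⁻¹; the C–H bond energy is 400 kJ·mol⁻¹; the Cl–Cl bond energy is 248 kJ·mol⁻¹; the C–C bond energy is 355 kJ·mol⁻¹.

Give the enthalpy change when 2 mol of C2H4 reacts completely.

Bonds broken (reactants):
  C–H: 4 × 400 = 1600
  C=C: 1 × 631 = 631
  Cl–Cl: 1 × 248 = 248
  Σ(broken) = 2479 kJ
Bonds formed (products):
  C–C: 1 × 355 = 355
  C–Cl: 2 × 340 = 680
  C–H: 4 × 400 = 1600
  Σ(formed) = 2635 kJ
ΔH = Σ(broken) − Σ(formed) = 2479 − 2635 = −156 kJ
For 2× the reaction as written: 2 × (−156) = −312 kJ

ΔH = −312 kJ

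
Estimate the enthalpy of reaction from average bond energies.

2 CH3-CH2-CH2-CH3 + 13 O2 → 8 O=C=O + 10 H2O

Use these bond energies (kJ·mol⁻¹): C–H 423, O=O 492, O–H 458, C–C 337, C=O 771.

ΔH ≈ −4618 kJ

Bonds broken (reactants):
  C–C: 6 × 337 = 2022
  C–H: 20 × 423 = 8460
  O=O: 13 × 492 = 6396
  Σ(broken) = 16878 kJ
Bonds formed (products):
  C=O: 16 × 771 = 12336
  O–H: 20 × 458 = 9160
  Σ(formed) = 21496 kJ
ΔH = Σ(broken) − Σ(formed) = 16878 − 21496 = −4618 kJ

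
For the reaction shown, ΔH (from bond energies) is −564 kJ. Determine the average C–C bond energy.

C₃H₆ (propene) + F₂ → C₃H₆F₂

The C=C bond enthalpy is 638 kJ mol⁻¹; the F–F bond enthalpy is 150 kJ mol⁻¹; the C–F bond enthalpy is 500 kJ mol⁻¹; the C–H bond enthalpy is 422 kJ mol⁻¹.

Let D be the C–C bond energy.
Σ(broken) = 1×D + 6×422 + 1×638 + 1×150 = 3320 + D
Σ(formed) = 2×D + 2×500 + 6×422 = 3532 + 2D
ΔH = Σ(broken) − Σ(formed) = (3320 + D) − (3532 + 2D) = −212 − D
Setting this equal to −564 kJ gives D = 352 kJ/mol.

D(C–C) ≈ 352 kJ/mol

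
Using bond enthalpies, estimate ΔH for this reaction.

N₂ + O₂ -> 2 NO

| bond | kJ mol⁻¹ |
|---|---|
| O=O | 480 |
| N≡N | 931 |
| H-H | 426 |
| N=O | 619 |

Bonds broken (reactants):
  N≡N: 1 × 931 = 931
  O=O: 1 × 480 = 480
  Σ(broken) = 1411 kJ
Bonds formed (products):
  N=O: 2 × 619 = 1238
  Σ(formed) = 1238 kJ
ΔH = Σ(broken) − Σ(formed) = 1411 − 1238 = +173 kJ

ΔH ≈ +173 kJ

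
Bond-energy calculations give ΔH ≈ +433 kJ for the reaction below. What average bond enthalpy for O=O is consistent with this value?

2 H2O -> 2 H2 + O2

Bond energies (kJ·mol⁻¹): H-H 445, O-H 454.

D(O=O) ≈ 493 kJ/mol

Let D be the O=O bond energy.
Σ(broken) = 4×454 = 1816
Σ(formed) = 2×445 + 1×D = 890 + D
ΔH = Σ(broken) − Σ(formed) = (1816) − (890 + D) = +926 − D
Setting this equal to +433 kJ gives D = 493 kJ/mol.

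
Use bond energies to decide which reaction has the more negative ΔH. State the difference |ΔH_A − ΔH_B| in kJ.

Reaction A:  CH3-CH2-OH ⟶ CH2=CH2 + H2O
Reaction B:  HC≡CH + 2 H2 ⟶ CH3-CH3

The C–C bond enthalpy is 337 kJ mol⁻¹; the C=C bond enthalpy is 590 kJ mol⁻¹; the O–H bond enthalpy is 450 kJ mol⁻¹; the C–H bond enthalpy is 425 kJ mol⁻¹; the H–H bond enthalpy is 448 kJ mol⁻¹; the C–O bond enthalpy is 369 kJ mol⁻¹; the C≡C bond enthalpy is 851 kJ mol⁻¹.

Reaction A:
  Bonds broken (reactants):
    C–C: 1 × 337 = 337
    C–H: 5 × 425 = 2125
    C–O: 1 × 369 = 369
    O–H: 1 × 450 = 450
    Σ(broken) = 3281 kJ
  Bonds formed (products):
    C–H: 4 × 425 = 1700
    C=C: 1 × 590 = 590
    O–H: 2 × 450 = 900
    Σ(formed) = 3190 kJ
  ΔH_A = 3281 − 3190 = +91 kJ
Reaction B:
  Bonds broken (reactants):
    C≡C: 1 × 851 = 851
    C–H: 2 × 425 = 850
    H–H: 2 × 448 = 896
    Σ(broken) = 2597 kJ
  Bonds formed (products):
    C–C: 1 × 337 = 337
    C–H: 6 × 425 = 2550
    Σ(formed) = 2887 kJ
  ΔH_B = 2597 − 2887 = −290 kJ
ΔH_A − ΔH_B = +381 kJ, so reaction B has the more negative ΔH; |ΔH_A − ΔH_B| = 381 kJ.

Reaction B, by 381 kJ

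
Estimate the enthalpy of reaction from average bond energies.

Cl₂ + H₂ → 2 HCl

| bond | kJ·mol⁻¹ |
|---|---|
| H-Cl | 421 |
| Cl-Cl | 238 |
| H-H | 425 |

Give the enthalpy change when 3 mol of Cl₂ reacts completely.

ΔH = −537 kJ

Bonds broken (reactants):
  Cl-Cl: 1 × 238 = 238
  H-H: 1 × 425 = 425
  Σ(broken) = 663 kJ
Bonds formed (products):
  H-Cl: 2 × 421 = 842
  Σ(formed) = 842 kJ
ΔH = Σ(broken) − Σ(formed) = 663 − 842 = −179 kJ
For 3× the reaction as written: 3 × (−179) = −537 kJ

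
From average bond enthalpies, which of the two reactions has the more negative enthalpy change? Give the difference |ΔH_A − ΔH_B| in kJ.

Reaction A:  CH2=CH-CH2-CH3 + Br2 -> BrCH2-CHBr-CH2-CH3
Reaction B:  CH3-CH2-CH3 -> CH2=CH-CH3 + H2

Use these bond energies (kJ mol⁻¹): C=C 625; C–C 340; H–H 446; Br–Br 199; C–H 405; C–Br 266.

Reaction A:
  Bonds broken (reactants):
    Br–Br: 1 × 199 = 199
    C–C: 2 × 340 = 680
    C–H: 8 × 405 = 3240
    C=C: 1 × 625 = 625
    Σ(broken) = 4744 kJ
  Bonds formed (products):
    C–Br: 2 × 266 = 532
    C–C: 3 × 340 = 1020
    C–H: 8 × 405 = 3240
    Σ(formed) = 4792 kJ
  ΔH_A = 4744 − 4792 = −48 kJ
Reaction B:
  Bonds broken (reactants):
    C–C: 2 × 340 = 680
    C–H: 8 × 405 = 3240
    Σ(broken) = 3920 kJ
  Bonds formed (products):
    C–C: 1 × 340 = 340
    C–H: 6 × 405 = 2430
    C=C: 1 × 625 = 625
    H–H: 1 × 446 = 446
    Σ(formed) = 3841 kJ
  ΔH_B = 3920 − 3841 = +79 kJ
ΔH_A − ΔH_B = −127 kJ, so reaction A has the more negative ΔH; |ΔH_A − ΔH_B| = 127 kJ.

Reaction A, by 127 kJ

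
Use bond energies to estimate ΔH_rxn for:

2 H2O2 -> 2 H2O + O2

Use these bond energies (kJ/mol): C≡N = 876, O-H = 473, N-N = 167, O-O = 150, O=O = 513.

Bonds broken (reactants):
  O-H: 4 × 473 = 1892
  O-O: 2 × 150 = 300
  Σ(broken) = 2192 kJ
Bonds formed (products):
  O-H: 4 × 473 = 1892
  O=O: 1 × 513 = 513
  Σ(formed) = 2405 kJ
ΔH = Σ(broken) − Σ(formed) = 2192 − 2405 = −213 kJ

ΔH ≈ −213 kJ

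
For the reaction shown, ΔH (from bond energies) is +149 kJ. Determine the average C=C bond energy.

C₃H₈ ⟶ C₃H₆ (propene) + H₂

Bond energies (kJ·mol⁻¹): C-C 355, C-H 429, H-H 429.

D(C=C) ≈ 635 kJ/mol

Let D be the C=C bond energy.
Σ(broken) = 2×355 + 8×429 = 4142
Σ(formed) = 1×355 + 6×429 + 1×D + 1×429 = 3358 + D
ΔH = Σ(broken) − Σ(formed) = (4142) − (3358 + D) = +784 − D
Setting this equal to +149 kJ gives D = 635 kJ/mol.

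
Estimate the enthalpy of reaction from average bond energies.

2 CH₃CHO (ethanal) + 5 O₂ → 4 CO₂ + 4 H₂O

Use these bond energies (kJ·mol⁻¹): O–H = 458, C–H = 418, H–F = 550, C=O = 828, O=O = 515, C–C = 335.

ΔH ≈ −2043 kJ

Bonds broken (reactants):
  C–C: 2 × 335 = 670
  C–H: 8 × 418 = 3344
  C=O: 2 × 828 = 1656
  O=O: 5 × 515 = 2575
  Σ(broken) = 8245 kJ
Bonds formed (products):
  C=O: 8 × 828 = 6624
  O–H: 8 × 458 = 3664
  Σ(formed) = 10288 kJ
ΔH = Σ(broken) − Σ(formed) = 8245 − 10288 = −2043 kJ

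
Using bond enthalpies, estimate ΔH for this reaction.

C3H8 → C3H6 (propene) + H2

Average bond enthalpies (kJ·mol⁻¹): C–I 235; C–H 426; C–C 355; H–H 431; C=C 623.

Bonds broken (reactants):
  C–C: 2 × 355 = 710
  C–H: 8 × 426 = 3408
  Σ(broken) = 4118 kJ
Bonds formed (products):
  C–C: 1 × 355 = 355
  C–H: 6 × 426 = 2556
  C=C: 1 × 623 = 623
  H–H: 1 × 431 = 431
  Σ(formed) = 3965 kJ
ΔH = Σ(broken) − Σ(formed) = 4118 − 3965 = +153 kJ

ΔH ≈ +153 kJ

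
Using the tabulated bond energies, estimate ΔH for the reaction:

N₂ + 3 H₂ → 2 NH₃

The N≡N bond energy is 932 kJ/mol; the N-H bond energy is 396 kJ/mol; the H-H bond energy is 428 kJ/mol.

Bonds broken (reactants):
  H-H: 3 × 428 = 1284
  N≡N: 1 × 932 = 932
  Σ(broken) = 2216 kJ
Bonds formed (products):
  N-H: 6 × 396 = 2376
  Σ(formed) = 2376 kJ
ΔH = Σ(broken) − Σ(formed) = 2216 − 2376 = −160 kJ

ΔH ≈ −160 kJ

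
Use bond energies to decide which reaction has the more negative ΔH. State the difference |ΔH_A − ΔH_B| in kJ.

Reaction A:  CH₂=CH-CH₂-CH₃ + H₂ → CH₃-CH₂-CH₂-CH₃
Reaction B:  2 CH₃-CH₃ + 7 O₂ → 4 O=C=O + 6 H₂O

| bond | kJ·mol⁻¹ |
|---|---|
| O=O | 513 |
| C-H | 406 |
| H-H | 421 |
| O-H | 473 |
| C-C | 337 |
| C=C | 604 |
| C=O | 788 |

Reaction B, by 2719 kJ

Reaction A:
  Bonds broken (reactants):
    C-C: 2 × 337 = 674
    C-H: 8 × 406 = 3248
    C=C: 1 × 604 = 604
    H-H: 1 × 421 = 421
    Σ(broken) = 4947 kJ
  Bonds formed (products):
    C-C: 3 × 337 = 1011
    C-H: 10 × 406 = 4060
    Σ(formed) = 5071 kJ
  ΔH_A = 4947 − 5071 = −124 kJ
Reaction B:
  Bonds broken (reactants):
    C-C: 2 × 337 = 674
    C-H: 12 × 406 = 4872
    O=O: 7 × 513 = 3591
    Σ(broken) = 9137 kJ
  Bonds formed (products):
    C=O: 8 × 788 = 6304
    O-H: 12 × 473 = 5676
    Σ(formed) = 11980 kJ
  ΔH_B = 9137 − 11980 = −2843 kJ
ΔH_A − ΔH_B = +2719 kJ, so reaction B has the more negative ΔH; |ΔH_A − ΔH_B| = 2719 kJ.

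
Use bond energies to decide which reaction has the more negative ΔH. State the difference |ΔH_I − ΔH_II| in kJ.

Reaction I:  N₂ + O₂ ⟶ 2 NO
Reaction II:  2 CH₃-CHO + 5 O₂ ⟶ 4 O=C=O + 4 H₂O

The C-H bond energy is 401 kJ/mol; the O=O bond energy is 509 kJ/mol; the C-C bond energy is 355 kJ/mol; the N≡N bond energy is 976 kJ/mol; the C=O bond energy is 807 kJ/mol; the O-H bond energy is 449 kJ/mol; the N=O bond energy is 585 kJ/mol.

Reaction I:
  Bonds broken (reactants):
    N≡N: 1 × 976 = 976
    O=O: 1 × 509 = 509
    Σ(broken) = 1485 kJ
  Bonds formed (products):
    N=O: 2 × 585 = 1170
    Σ(formed) = 1170 kJ
  ΔH_I = 1485 − 1170 = +315 kJ
Reaction II:
  Bonds broken (reactants):
    C-C: 2 × 355 = 710
    C-H: 8 × 401 = 3208
    C=O: 2 × 807 = 1614
    O=O: 5 × 509 = 2545
    Σ(broken) = 8077 kJ
  Bonds formed (products):
    C=O: 8 × 807 = 6456
    O-H: 8 × 449 = 3592
    Σ(formed) = 10048 kJ
  ΔH_II = 8077 − 10048 = −1971 kJ
ΔH_I − ΔH_II = +2286 kJ, so reaction II has the more negative ΔH; |ΔH_I − ΔH_II| = 2286 kJ.

Reaction II, by 2286 kJ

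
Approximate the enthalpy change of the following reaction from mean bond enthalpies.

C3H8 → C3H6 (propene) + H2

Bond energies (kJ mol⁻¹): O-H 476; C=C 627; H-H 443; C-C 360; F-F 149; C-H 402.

Bonds broken (reactants):
  C-C: 2 × 360 = 720
  C-H: 8 × 402 = 3216
  Σ(broken) = 3936 kJ
Bonds formed (products):
  C-C: 1 × 360 = 360
  C-H: 6 × 402 = 2412
  C=C: 1 × 627 = 627
  H-H: 1 × 443 = 443
  Σ(formed) = 3842 kJ
ΔH = Σ(broken) − Σ(formed) = 3936 − 3842 = +94 kJ

ΔH ≈ +94 kJ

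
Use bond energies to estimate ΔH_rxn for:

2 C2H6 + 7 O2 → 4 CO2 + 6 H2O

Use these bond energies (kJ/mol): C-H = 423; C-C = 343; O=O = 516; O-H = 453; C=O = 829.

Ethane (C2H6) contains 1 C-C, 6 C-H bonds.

ΔH ≈ −2694 kJ

Bonds broken (reactants):
  C-C: 2 × 343 = 686
  C-H: 12 × 423 = 5076
  O=O: 7 × 516 = 3612
  Σ(broken) = 9374 kJ
Bonds formed (products):
  C=O: 8 × 829 = 6632
  O-H: 12 × 453 = 5436
  Σ(formed) = 12068 kJ
ΔH = Σ(broken) − Σ(formed) = 9374 − 12068 = −2694 kJ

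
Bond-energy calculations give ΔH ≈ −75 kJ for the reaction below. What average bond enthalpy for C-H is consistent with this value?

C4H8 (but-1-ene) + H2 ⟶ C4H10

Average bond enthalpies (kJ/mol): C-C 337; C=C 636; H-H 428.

Let D be the C-H bond energy.
Σ(broken) = 2×337 + 8×D + 1×636 + 1×428 = 1738 + 8D
Σ(formed) = 3×337 + 10×D = 1011 + 10D
ΔH = Σ(broken) − Σ(formed) = (1738 + 8D) − (1011 + 10D) = +727 − 2D
Setting this equal to −75 kJ gives 2D = 802, so D = 401 kJ/mol.

D(C-H) ≈ 401 kJ/mol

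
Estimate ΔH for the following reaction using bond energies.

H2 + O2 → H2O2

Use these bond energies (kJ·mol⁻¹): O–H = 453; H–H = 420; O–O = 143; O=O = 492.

ΔH ≈ −137 kJ

Bonds broken (reactants):
  H–H: 1 × 420 = 420
  O=O: 1 × 492 = 492
  Σ(broken) = 912 kJ
Bonds formed (products):
  O–H: 2 × 453 = 906
  O–O: 1 × 143 = 143
  Σ(formed) = 1049 kJ
ΔH = Σ(broken) − Σ(formed) = 912 − 1049 = −137 kJ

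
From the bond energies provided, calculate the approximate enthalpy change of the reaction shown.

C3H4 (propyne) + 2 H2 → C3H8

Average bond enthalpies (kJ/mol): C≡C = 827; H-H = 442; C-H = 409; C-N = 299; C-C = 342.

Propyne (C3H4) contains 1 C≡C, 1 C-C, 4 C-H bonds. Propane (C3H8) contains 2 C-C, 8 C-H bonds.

ΔH ≈ −267 kJ

Bonds broken (reactants):
  C≡C: 1 × 827 = 827
  C-C: 1 × 342 = 342
  C-H: 4 × 409 = 1636
  H-H: 2 × 442 = 884
  Σ(broken) = 3689 kJ
Bonds formed (products):
  C-C: 2 × 342 = 684
  C-H: 8 × 409 = 3272
  Σ(formed) = 3956 kJ
ΔH = Σ(broken) − Σ(formed) = 3689 − 3956 = −267 kJ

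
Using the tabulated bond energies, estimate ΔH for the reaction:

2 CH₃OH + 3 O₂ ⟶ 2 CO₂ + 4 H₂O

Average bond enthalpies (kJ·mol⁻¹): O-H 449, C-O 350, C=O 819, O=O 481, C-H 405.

Bonds broken (reactants):
  C-H: 6 × 405 = 2430
  C-O: 2 × 350 = 700
  O-H: 2 × 449 = 898
  O=O: 3 × 481 = 1443
  Σ(broken) = 5471 kJ
Bonds formed (products):
  C=O: 4 × 819 = 3276
  O-H: 8 × 449 = 3592
  Σ(formed) = 6868 kJ
ΔH = Σ(broken) − Σ(formed) = 5471 − 6868 = −1397 kJ

ΔH ≈ −1397 kJ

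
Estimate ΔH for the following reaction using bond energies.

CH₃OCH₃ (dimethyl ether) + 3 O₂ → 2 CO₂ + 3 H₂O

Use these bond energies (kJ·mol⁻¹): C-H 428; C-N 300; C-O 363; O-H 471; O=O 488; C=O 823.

Bonds broken (reactants):
  C-H: 6 × 428 = 2568
  C-O: 2 × 363 = 726
  O=O: 3 × 488 = 1464
  Σ(broken) = 4758 kJ
Bonds formed (products):
  C=O: 4 × 823 = 3292
  O-H: 6 × 471 = 2826
  Σ(formed) = 6118 kJ
ΔH = Σ(broken) − Σ(formed) = 4758 − 6118 = −1360 kJ

ΔH ≈ −1360 kJ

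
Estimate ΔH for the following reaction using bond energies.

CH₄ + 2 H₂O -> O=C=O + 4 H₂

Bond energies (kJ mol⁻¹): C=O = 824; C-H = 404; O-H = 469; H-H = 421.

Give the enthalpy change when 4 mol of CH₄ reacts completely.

ΔH = +640 kJ

Bonds broken (reactants):
  C-H: 4 × 404 = 1616
  O-H: 4 × 469 = 1876
  Σ(broken) = 3492 kJ
Bonds formed (products):
  C=O: 2 × 824 = 1648
  H-H: 4 × 421 = 1684
  Σ(formed) = 3332 kJ
ΔH = Σ(broken) − Σ(formed) = 3492 − 3332 = +160 kJ
For 4× the reaction as written: 4 × (+160) = +640 kJ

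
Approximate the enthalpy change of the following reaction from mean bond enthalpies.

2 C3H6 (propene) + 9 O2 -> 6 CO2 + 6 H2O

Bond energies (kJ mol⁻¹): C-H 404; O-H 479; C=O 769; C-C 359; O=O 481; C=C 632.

Bonds broken (reactants):
  C-C: 2 × 359 = 718
  C-H: 12 × 404 = 4848
  C=C: 2 × 632 = 1264
  O=O: 9 × 481 = 4329
  Σ(broken) = 11159 kJ
Bonds formed (products):
  C=O: 12 × 769 = 9228
  O-H: 12 × 479 = 5748
  Σ(formed) = 14976 kJ
ΔH = Σ(broken) − Σ(formed) = 11159 − 14976 = −3817 kJ

ΔH ≈ −3817 kJ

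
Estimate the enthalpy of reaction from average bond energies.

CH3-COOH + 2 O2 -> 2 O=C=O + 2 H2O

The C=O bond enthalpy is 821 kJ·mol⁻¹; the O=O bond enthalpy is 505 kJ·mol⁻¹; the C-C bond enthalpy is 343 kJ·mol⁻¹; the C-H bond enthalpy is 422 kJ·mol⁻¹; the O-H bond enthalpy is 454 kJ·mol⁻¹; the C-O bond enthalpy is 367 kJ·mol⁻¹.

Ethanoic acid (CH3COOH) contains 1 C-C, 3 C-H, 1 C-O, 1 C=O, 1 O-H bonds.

ΔH ≈ −839 kJ

Bonds broken (reactants):
  C-C: 1 × 343 = 343
  C-H: 3 × 422 = 1266
  C-O: 1 × 367 = 367
  C=O: 1 × 821 = 821
  O-H: 1 × 454 = 454
  O=O: 2 × 505 = 1010
  Σ(broken) = 4261 kJ
Bonds formed (products):
  C=O: 4 × 821 = 3284
  O-H: 4 × 454 = 1816
  Σ(formed) = 5100 kJ
ΔH = Σ(broken) − Σ(formed) = 4261 − 5100 = −839 kJ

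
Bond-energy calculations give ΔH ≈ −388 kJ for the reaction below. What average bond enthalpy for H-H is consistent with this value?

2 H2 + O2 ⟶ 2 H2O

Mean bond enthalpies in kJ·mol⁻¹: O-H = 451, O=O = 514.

Let D be the H-H bond energy.
Σ(broken) = 2×D + 1×514 = 514 + 2D
Σ(formed) = 4×451 = 1804
ΔH = Σ(broken) − Σ(formed) = (514 + 2D) − (1804) = −1290 + 2D
Setting this equal to −388 kJ gives 2D = 902, so D = 451 kJ/mol.

D(H-H) ≈ 451 kJ/mol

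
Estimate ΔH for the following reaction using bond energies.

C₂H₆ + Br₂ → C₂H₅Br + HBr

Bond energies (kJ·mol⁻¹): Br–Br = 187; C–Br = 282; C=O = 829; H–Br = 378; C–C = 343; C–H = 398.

ΔH ≈ −75 kJ

Bonds broken (reactants):
  Br–Br: 1 × 187 = 187
  C–C: 1 × 343 = 343
  C–H: 6 × 398 = 2388
  Σ(broken) = 2918 kJ
Bonds formed (products):
  C–Br: 1 × 282 = 282
  C–C: 1 × 343 = 343
  C–H: 5 × 398 = 1990
  H–Br: 1 × 378 = 378
  Σ(formed) = 2993 kJ
ΔH = Σ(broken) − Σ(formed) = 2918 − 2993 = −75 kJ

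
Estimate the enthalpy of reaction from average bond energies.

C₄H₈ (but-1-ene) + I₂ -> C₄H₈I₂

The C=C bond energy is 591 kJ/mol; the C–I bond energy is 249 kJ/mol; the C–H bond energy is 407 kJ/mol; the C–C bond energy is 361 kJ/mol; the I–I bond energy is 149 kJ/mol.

Bonds broken (reactants):
  C–C: 2 × 361 = 722
  C–H: 8 × 407 = 3256
  C=C: 1 × 591 = 591
  I–I: 1 × 149 = 149
  Σ(broken) = 4718 kJ
Bonds formed (products):
  C–C: 3 × 361 = 1083
  C–H: 8 × 407 = 3256
  C–I: 2 × 249 = 498
  Σ(formed) = 4837 kJ
ΔH = Σ(broken) − Σ(formed) = 4718 − 4837 = −119 kJ

ΔH ≈ −119 kJ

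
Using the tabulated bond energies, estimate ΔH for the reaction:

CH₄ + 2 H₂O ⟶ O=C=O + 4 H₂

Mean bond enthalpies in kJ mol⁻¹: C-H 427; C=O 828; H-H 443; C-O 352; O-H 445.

Bonds broken (reactants):
  C-H: 4 × 427 = 1708
  O-H: 4 × 445 = 1780
  Σ(broken) = 3488 kJ
Bonds formed (products):
  C=O: 2 × 828 = 1656
  H-H: 4 × 443 = 1772
  Σ(formed) = 3428 kJ
ΔH = Σ(broken) − Σ(formed) = 3488 − 3428 = +60 kJ

ΔH ≈ +60 kJ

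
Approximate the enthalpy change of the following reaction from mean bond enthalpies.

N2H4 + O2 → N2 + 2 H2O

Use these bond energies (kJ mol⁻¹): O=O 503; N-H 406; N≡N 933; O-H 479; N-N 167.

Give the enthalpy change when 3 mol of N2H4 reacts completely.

ΔH = −1665 kJ

Bonds broken (reactants):
  N-H: 4 × 406 = 1624
  N-N: 1 × 167 = 167
  O=O: 1 × 503 = 503
  Σ(broken) = 2294 kJ
Bonds formed (products):
  N≡N: 1 × 933 = 933
  O-H: 4 × 479 = 1916
  Σ(formed) = 2849 kJ
ΔH = Σ(broken) − Σ(formed) = 2294 − 2849 = −555 kJ
For 3× the reaction as written: 3 × (−555) = −1665 kJ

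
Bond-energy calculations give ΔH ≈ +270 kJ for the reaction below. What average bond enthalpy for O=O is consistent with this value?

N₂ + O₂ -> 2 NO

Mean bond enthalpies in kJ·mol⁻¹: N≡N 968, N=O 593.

Let D be the O=O bond energy.
Σ(broken) = 1×968 + 1×D = 968 + D
Σ(formed) = 2×593 = 1186
ΔH = Σ(broken) − Σ(formed) = (968 + D) − (1186) = −218 + D
Setting this equal to +270 kJ gives D = 488 kJ/mol.

D(O=O) ≈ 488 kJ/mol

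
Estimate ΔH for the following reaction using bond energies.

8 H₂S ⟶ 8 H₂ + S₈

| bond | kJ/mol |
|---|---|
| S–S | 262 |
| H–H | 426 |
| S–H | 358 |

ΔH ≈ +224 kJ

Bonds broken (reactants):
  S–H: 16 × 358 = 5728
  Σ(broken) = 5728 kJ
Bonds formed (products):
  H–H: 8 × 426 = 3408
  S–S: 8 × 262 = 2096
  Σ(formed) = 5504 kJ
ΔH = Σ(broken) − Σ(formed) = 5728 − 5504 = +224 kJ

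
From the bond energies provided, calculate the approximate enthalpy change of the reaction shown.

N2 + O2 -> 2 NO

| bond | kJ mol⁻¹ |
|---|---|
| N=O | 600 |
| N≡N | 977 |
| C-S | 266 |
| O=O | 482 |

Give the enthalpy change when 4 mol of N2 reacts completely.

Bonds broken (reactants):
  N≡N: 1 × 977 = 977
  O=O: 1 × 482 = 482
  Σ(broken) = 1459 kJ
Bonds formed (products):
  N=O: 2 × 600 = 1200
  Σ(formed) = 1200 kJ
ΔH = Σ(broken) − Σ(formed) = 1459 − 1200 = +259 kJ
For 4× the reaction as written: 4 × (+259) = +1036 kJ

ΔH = +1036 kJ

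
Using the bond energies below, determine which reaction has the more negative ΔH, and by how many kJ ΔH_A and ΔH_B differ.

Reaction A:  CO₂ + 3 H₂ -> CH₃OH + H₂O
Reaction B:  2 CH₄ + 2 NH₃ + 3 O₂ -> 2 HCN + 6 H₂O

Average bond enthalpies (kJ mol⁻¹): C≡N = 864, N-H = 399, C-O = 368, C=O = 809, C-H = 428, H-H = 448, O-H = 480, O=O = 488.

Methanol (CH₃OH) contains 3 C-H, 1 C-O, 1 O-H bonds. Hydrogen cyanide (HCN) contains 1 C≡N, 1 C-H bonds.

Reaction A:
  Bonds broken (reactants):
    C=O: 2 × 809 = 1618
    H-H: 3 × 448 = 1344
    Σ(broken) = 2962 kJ
  Bonds formed (products):
    C-H: 3 × 428 = 1284
    C-O: 1 × 368 = 368
    O-H: 3 × 480 = 1440
    Σ(formed) = 3092 kJ
  ΔH_A = 2962 − 3092 = −130 kJ
Reaction B:
  Bonds broken (reactants):
    C-H: 8 × 428 = 3424
    N-H: 6 × 399 = 2394
    O=O: 3 × 488 = 1464
    Σ(broken) = 7282 kJ
  Bonds formed (products):
    C≡N: 2 × 864 = 1728
    C-H: 2 × 428 = 856
    O-H: 12 × 480 = 5760
    Σ(formed) = 8344 kJ
  ΔH_B = 7282 − 8344 = −1062 kJ
ΔH_A − ΔH_B = +932 kJ, so reaction B has the more negative ΔH; |ΔH_A − ΔH_B| = 932 kJ.

Reaction B, by 932 kJ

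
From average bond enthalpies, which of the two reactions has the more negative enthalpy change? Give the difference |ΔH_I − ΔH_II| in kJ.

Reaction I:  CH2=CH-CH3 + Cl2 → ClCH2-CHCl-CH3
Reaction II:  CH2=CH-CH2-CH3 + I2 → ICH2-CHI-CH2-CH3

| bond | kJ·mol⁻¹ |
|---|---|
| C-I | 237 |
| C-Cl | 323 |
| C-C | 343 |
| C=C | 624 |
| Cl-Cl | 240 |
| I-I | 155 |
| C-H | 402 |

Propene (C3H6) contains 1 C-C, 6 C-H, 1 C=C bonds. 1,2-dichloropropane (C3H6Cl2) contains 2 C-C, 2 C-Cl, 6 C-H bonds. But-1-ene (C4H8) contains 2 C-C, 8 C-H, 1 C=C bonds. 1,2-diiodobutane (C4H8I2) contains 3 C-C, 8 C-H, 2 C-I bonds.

Reaction I:
  Bonds broken (reactants):
    C-C: 1 × 343 = 343
    C-H: 6 × 402 = 2412
    C=C: 1 × 624 = 624
    Cl-Cl: 1 × 240 = 240
    Σ(broken) = 3619 kJ
  Bonds formed (products):
    C-C: 2 × 343 = 686
    C-Cl: 2 × 323 = 646
    C-H: 6 × 402 = 2412
    Σ(formed) = 3744 kJ
  ΔH_I = 3619 − 3744 = −125 kJ
Reaction II:
  Bonds broken (reactants):
    C-C: 2 × 343 = 686
    C-H: 8 × 402 = 3216
    C=C: 1 × 624 = 624
    I-I: 1 × 155 = 155
    Σ(broken) = 4681 kJ
  Bonds formed (products):
    C-C: 3 × 343 = 1029
    C-H: 8 × 402 = 3216
    C-I: 2 × 237 = 474
    Σ(formed) = 4719 kJ
  ΔH_II = 4681 − 4719 = −38 kJ
ΔH_I − ΔH_II = −87 kJ, so reaction I has the more negative ΔH; |ΔH_I − ΔH_II| = 87 kJ.

Reaction I, by 87 kJ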